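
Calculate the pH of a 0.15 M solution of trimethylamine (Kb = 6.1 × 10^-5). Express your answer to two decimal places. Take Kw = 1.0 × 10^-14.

pH = 11.48

(CH3)3N + H2O ⇌ (CH3)3NH+ + OH-
Kb = [OH-]²/(0.15 − [OH-]) = 6.1 × 10^-5
Neglecting [OH-] in the denominator: [OH-] = √(6.1 × 10^-5 × 0.15) = 3.02 × 10^-3 M
Check: 2% ionized — well under 5%, approximation valid.
pOH = −log(3.02 × 10^-3) = 2.52; pH = 14.00 − 2.52 = 11.48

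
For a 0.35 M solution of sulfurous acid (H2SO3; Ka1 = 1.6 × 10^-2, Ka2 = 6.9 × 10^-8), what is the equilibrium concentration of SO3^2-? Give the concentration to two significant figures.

6.9 × 10^-8 M

First ionization gives [H+] ≈ [HSO3-] = 6.73 × 10^-2 M.
Second step: Ka2 = [H+][SO3^2-]/[HSO3-] ≈ [SO3^2-] (since [H+] ≈ [HSO3-]).
So [SO3^2-] ≈ Ka2.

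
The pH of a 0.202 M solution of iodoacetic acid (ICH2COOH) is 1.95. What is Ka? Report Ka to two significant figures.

[H+] = 10^(-1.95) = 1.12 × 10^-2 M
At equilibrium [HA] = 0.202 − 1.12 × 10^-2 = 1.91 × 10^-1 M
Ka = [H+][A-]/[HA] = (1.12 × 10^-2)² / 1.91 × 10^-1 = 6.6 × 10^-4

Ka = 6.6 × 10^-4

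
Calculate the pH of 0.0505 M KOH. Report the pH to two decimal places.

pH = 12.70

KOH is a strong base; [OH-] = 0.0505 M.
pOH = -log(0.0505) = 1.30
pH = 14.00 - 1.30 = 12.70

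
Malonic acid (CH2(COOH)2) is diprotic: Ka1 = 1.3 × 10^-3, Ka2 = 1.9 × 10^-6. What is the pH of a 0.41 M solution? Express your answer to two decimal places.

pH = 1.65

Since Ka1 ≫ Ka2, the first ionization dominates [H+].
Ka1 = x²/(0.41 − x) = 1.3 × 10^-3
Solving the quadratic: x = (−Ka1 + √(Ka1² + 4·Ka1·C₀))/2 = 2.24 × 10^-2 M
pH = −log(2.24 × 10^-2) = 1.65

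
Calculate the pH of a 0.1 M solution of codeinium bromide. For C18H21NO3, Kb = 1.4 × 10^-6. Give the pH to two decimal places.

C18H22NO3+ is the conjugate acid of the weak base C18H21NO3.
Ka = Kw/Kb = 1.0×10^-14 / 1.4 × 10^-6 = 7.14 × 10^-9
Ka = [H+]²/(0.1 − [H+]) = 7.14 × 10^-9
Neglecting [H+] in the denominator: [H+] = √(7.14 × 10^-9 × 0.1) = 2.67 × 10^-5 M
Check: 0.027% ionized — well under 5%, approximation valid.
pH = −log[H+] = −log(2.67 × 10^-5) = 4.57

pH = 4.57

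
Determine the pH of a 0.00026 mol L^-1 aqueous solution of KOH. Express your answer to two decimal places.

KOH is a strong base; [OH-] = 0.00026 M.
pOH = -log(0.00026) = 3.59
pH = 14.00 - 3.59 = 10.41

pH = 10.41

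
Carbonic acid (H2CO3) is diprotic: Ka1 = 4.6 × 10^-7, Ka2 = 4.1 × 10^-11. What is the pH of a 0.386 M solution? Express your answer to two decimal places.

Ka1 ≫ Ka2, so treat the first dissociation as the only significant source of H+.
Ka1 = x²/(0.386 − x) = 4.6 × 10^-7
x ≈ √(4.6 × 10^-7 × 0.386) = 4.21 × 10^-4 M
pH = −log(4.21 × 10^-4) = 3.38

pH = 3.38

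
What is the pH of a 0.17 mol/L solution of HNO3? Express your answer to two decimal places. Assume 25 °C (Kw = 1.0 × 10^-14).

pH = 0.77

HNO3 is a strong acid and dissociates completely, so [H+] = 0.17 M.
pH = -log(0.17) = 0.77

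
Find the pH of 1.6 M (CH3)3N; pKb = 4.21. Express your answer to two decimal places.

(CH3)3N + H2O ⇌ (CH3)3NH+ + OH-
Kb = 10^(−4.21) = 6.17 × 10^-5
From the ICE table, Kb = x²/(1.6 − x) = 6.17 × 10^-5.
Since Kb ≪ C₀, x ≈ √(Kb·C₀) = 9.94 × 10^-3 M.
Check: 0.62% ionized — well under 5%, approximation valid.
pOH = 2.00, so pH = 14.00 − pOH = 12.00

pH = 12.00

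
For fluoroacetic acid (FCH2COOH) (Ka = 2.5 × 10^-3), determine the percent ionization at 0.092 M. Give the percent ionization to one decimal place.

FCH2COOH ⇌ FCH2COO- + H+; let x = [H+] at equilibrium.
Solve x² + 0.0025x − 0.00023 = 0 → x = 1.40 × 10^-2 M
% ionization = x/C₀ × 100% = 1.40 × 10^-2/0.092 × 100% = 15.2%

15.2%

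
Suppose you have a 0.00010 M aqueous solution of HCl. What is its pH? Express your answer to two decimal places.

pH = 4.00

HCl is a strong acid and dissociates completely, so [H+] = 0.00010 M.
pH = -log(0.0001) = 4.00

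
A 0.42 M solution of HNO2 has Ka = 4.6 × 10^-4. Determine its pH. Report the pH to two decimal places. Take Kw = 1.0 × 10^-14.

pH = 1.86

HNO2 ⇌ NO2- + H+
Let x = [H+] at equilibrium. Ka = x²/(0.42 − x).
Since Ka ≪ C₀, x ≈ √(Ka·C₀) = 1.39 × 10^-2 M.
(x/C₀ = 3.3% < 5%, so the approximation holds.)
pH = −log[H+] = −log(1.39 × 10^-2) = 1.86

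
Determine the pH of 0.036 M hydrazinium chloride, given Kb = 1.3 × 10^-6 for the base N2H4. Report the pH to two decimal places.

pH = 4.78

N2H5+ is the conjugate acid of the weak base N2H4.
Ka = Kw/Kb = 1.0×10^-14 / 1.3 × 10^-6 = 7.69 × 10^-9
From the ICE table, Ka = [H+]²/(0.036 − [H+]) = 7.69 × 10^-9.
Since Ka ≪ C₀, [H+] ≈ √(Ka·C₀) = 1.66 × 10^-5 M.
([H+]/C₀ = 0.046% < 5%, so the approximation holds.)
pH = −log[H+] = −log(1.66 × 10^-5) = 4.78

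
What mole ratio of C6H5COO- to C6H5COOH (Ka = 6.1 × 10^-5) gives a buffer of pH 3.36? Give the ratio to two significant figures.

pKa = -log(6.1 × 10^-5) = 4.215
pH = pKa + log(r) ⇒ log(r) = 3.36 − 4.215 = -0.855
r = [C6H5COO-]/[C6H5COOH] = 10^(-0.855) = 0.14

ratio = 0.14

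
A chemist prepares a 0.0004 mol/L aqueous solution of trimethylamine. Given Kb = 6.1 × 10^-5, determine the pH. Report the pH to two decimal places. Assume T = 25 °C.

pH = 10.11

(CH3)3N + H2O ⇌ (CH3)3NH+ + OH-
From the ICE table, Kb = [OH-]²/(0.0004 − [OH-]) = 6.1 × 10^-5.
[OH-] is not negligible relative to C₀; solve [OH-]² + 6.1e-05·[OH-] − 2.44e-08 = 0.
[OH-] = [−6.1e-05 + √(6.1e-05² + 9.76e-08)]/2 = 1.29 × 10^-4 M
pOH = −log(1.29 × 10^-4) = 3.89; pH = 14.00 − 3.89 = 10.11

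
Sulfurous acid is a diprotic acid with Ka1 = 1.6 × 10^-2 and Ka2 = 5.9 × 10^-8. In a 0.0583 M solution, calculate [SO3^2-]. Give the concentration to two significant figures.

5.9 × 10^-8 M

First ionization gives [H+] ≈ [HSO3-] = 2.36 × 10^-2 M.
Second step: Ka2 = [H+][SO3^2-]/[HSO3-] ≈ [SO3^2-] (since [H+] ≈ [HSO3-]).
So [SO3^2-] ≈ Ka2.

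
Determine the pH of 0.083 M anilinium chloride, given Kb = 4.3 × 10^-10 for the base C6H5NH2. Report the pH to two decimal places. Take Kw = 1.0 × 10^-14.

C6H5NH3+ is the conjugate acid of the weak base C6H5NH2.
Ka = Kw/Kb = 1.0×10^-14 / 4.3 × 10^-10 = 2.33 × 10^-5
From the ICE table, Ka = [H+]²/(0.083 − [H+]) = 2.33 × 10^-5.
Since Ka ≪ C₀, [H+] ≈ √(Ka·C₀) = 1.39 × 10^-3 M.
([H+]/C₀ = 1.7% < 5%, so the approximation holds.)
pH = −log[H+] = −log(1.39 × 10^-3) = 2.86

pH = 2.86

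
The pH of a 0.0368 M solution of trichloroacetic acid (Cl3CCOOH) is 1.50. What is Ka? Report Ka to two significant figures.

Ka = 1.9 × 10^-1

[H+] = 10^(-1.50) = 3.16 × 10^-2 M
At equilibrium [HA] = 0.0368 − 3.16 × 10^-2 = 5.20 × 10^-3 M
Ka = [H+][A-]/[HA] = (3.16 × 10^-2)² / 5.20 × 10^-3 = 1.9 × 10^-1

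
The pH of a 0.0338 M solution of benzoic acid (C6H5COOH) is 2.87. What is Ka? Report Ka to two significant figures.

Ka = 5.6 × 10^-5

[H+] = 10^(-2.87) = 1.35 × 10^-3 M
At equilibrium [HA] = 0.0338 − 1.35 × 10^-3 = 3.24 × 10^-2 M
Ka = [H+][A-]/[HA] = (1.35 × 10^-3)² / 3.24 × 10^-2 = 5.6 × 10^-5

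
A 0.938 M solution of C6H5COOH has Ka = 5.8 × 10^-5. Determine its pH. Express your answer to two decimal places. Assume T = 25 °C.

C6H5COOH ⇌ C6H5COO- + H+
From the ICE table, Ka = [H+]²/(0.938 − [H+]) = 5.8 × 10^-5.
Neglecting [H+] in the denominator: [H+] = √(5.8 × 10^-5 × 0.938) = 7.38 × 10^-3 M
pH = −log[H+] = −log(7.38 × 10^-3) = 2.13

pH = 2.13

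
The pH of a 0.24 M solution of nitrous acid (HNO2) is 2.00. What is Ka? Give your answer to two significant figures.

[H+] = 10^(-2.00) = 1.00 × 10^-2 M
At equilibrium [HA] = 0.24 − 1.00 × 10^-2 = 2.30 × 10^-1 M
Ka = [H+][A-]/[HA] = (1.00 × 10^-2)² / 2.30 × 10^-1 = 4.3 × 10^-4

Ka = 4.3 × 10^-4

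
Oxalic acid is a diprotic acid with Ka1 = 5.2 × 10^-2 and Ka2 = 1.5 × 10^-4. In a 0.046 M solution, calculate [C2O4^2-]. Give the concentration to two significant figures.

First ionization gives [H+] ≈ [HC2O4-] = 2.94 × 10^-2 M.
Second step: Ka2 = [H+][C2O4^2-]/[HC2O4-] ≈ [C2O4^2-] (since [H+] ≈ [HC2O4-]).
So [C2O4^2-] ≈ Ka2.

1.5 × 10^-4 M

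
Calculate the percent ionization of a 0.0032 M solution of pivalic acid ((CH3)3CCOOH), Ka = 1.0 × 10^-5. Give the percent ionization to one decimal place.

5.4%

(CH3)3CCOOH ⇌ (CH3)3CCOO- + H+; let x = [H+] at equilibrium.
Solve x² + 1e-05x − 3.2e-08 = 0 → x = 1.74 × 10^-4 M
% ionization = x/C₀ × 100% = 1.74 × 10^-4/0.0032 × 100% = 5.4%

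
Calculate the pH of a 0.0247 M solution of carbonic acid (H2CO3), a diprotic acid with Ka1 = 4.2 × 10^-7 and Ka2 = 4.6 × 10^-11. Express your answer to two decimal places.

Since Ka1 ≫ Ka2, the first ionization dominates [H+].
Ka1 = x²/(0.0247 − x) = 4.2 × 10^-7
x ≈ √(4.2 × 10^-7 × 0.0247) = 1.02 × 10^-4 M
pH = −log(1.02 × 10^-4) = 3.99

pH = 3.99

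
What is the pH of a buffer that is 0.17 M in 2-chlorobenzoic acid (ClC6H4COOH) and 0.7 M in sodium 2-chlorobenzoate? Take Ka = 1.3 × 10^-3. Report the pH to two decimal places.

pKa = −log(1.3 × 10^-3) = 2.886
Using pH = pKa + log([base]/[acid]) with [base]/[acid] = 0.7/0.17:
pH = 2.886 + (+0.615) = 3.50

pH = 3.50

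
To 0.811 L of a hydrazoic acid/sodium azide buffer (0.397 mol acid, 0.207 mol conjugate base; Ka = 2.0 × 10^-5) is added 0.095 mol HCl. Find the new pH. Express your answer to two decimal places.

Added H+ converts N3- to HN3: HN3 → 0.492 mol, N3- → 0.112 mol.
pKa = −log(2.0 × 10^-5) = 4.699
Henderson–Hasselbalch with mole ratio 0.112/0.492: pH = 4.699 + (-0.643)

pH = 4.06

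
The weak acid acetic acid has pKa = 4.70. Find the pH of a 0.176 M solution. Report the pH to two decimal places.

pH = 2.73

CH3COOH ⇌ CH3COO- + H+
Ka = 10^(−4.70) = 2.00 × 10^-5
Let x = [H+] at equilibrium. Ka = x²/(0.176 − x).
Assume x ≪ 0.176: x ≈ √(2.00 × 10^-5 × 0.176) = 1.88 × 10^-3 M
(x/C₀ = 1.1% < 5%, so the approximation holds.)
pH = −log(1.88 × 10^-3) = 2.73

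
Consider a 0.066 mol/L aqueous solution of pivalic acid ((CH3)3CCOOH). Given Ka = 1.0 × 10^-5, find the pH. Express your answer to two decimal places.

pH = 3.09

(CH3)3CCOOH ⇌ (CH3)3CCOO- + H+
Ka = [H+]²/(0.066 − [H+]) = 1.0 × 10^-5
Assume [H+] ≪ 0.066: [H+] ≈ √(1.0 × 10^-5 × 0.066) = 8.12 × 10^-4 M
([H+]/C₀ = 1.2% < 5%, so the approximation holds.)
pH = −log[H+] = −log(8.12 × 10^-4) = 3.09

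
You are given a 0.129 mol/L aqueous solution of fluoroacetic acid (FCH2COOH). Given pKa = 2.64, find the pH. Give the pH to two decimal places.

pH = 1.79

FCH2COOH ⇌ FCH2COO- + H+
Ka = 10^(−2.64) = 2.29 × 10^-3
From the ICE table, Ka = [H+]²/(0.129 − [H+]) = 2.29 × 10^-3.
[H+] is not negligible relative to C₀; solve [H+]² + 0.00229·[H+] − 0.000295 = 0.
[H+] = (−Ka + √(Ka² + 4·Ka·C₀))/2 = 1.61 × 10^-2 M
pH = −log(1.61 × 10^-2) = 1.79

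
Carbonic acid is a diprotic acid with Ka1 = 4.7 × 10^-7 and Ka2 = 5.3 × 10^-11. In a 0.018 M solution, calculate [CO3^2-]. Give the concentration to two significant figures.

5.3 × 10^-11 M

First ionization gives [H+] ≈ [HCO3-] = 9.20 × 10^-5 M.
Second step: Ka2 = [H+][CO3^2-]/[HCO3-] ≈ [CO3^2-] (since [H+] ≈ [HCO3-]).
So [CO3^2-] ≈ Ka2.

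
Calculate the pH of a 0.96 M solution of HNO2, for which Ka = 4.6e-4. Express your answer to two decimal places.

pH = 1.68

HNO2 ⇌ NO2- + H+
Ka = x²/(0.96 − x) = 4.6 × 10^-4
Since Ka ≪ C₀, x ≈ √(Ka·C₀) = 2.10 × 10^-2 M.
Check: 2.2% ionized — well under 5%, approximation valid.
pH = −log[H+] = −log(2.10 × 10^-2) = 1.68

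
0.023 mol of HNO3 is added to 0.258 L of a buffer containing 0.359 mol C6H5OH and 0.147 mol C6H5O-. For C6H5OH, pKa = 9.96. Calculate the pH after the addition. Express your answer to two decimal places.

Added H+ converts C6H5O- to C6H5OH: C6H5OH → 0.382 mol, C6H5O- → 0.124 mol.
pH = pKa + log([A⁻]/[HA]) = 9.96 + log(0.124/0.382) = 9.96 -0.489

pH = 9.47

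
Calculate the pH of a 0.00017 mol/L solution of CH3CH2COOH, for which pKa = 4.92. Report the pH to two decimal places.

pH = 4.40

CH3CH2COOH ⇌ CH3CH2COO- + H+
Ka = 10^(−4.92) = 1.20 × 10^-5
Ka = [H+]²/(0.00017 − [H+]) = 1.20 × 10^-5
Here C₀/Ka ≈ 14.2, so the small-[H+] approximation fails. Use the quadratic:
[H+] = (−Ka + √(Ka² + 4·Ka·C₀))/2 = 3.96 × 10^-5 M
pH = −log[H+] = −log(3.96 × 10^-5) = 4.40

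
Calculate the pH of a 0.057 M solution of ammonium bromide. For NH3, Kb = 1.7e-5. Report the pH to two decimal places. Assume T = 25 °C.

pH = 5.24

NH4+ is the conjugate acid of the weak base NH3.
Ka = Kw/Kb = 1.0×10^-14 / 1.7 × 10^-5 = 5.88 × 10^-10
Ka = [H+]²/(0.057 − [H+]) = 5.88 × 10^-10
Neglecting [H+] in the denominator: [H+] = √(5.88 × 10^-10 × 0.057) = 5.79 × 10^-6 M
pH = −log[H+] = −log(5.79 × 10^-6) = 5.24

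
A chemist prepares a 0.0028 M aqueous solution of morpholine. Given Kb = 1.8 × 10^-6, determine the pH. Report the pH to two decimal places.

pH = 9.85

C4H8ONH + H2O ⇌ C4H8ONH2+ + OH-
Kb = [OH-]²/(0.0028 − [OH-]) = 1.8 × 10^-6
Neglecting [OH-] in the denominator: [OH-] = √(1.8 × 10^-6 × 0.0028) = 7.10 × 10^-5 M
Check: 2.5% ionized — well under 5%, approximation valid.
pOH = −log(7.10 × 10^-5) = 4.15; pH = 14.00 − 4.15 = 9.85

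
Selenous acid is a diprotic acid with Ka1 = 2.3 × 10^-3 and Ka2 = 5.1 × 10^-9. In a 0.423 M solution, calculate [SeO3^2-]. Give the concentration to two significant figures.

First ionization gives [H+] ≈ [HSeO3-] = 3.01 × 10^-2 M.
Second step: Ka2 = [H+][SeO3^2-]/[HSeO3-] ≈ [SeO3^2-] (since [H+] ≈ [HSeO3-]).
So [SeO3^2-] ≈ Ka2.

5.1 × 10^-9 M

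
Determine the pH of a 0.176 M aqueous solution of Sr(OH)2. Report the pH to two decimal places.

Sr(OH)2 is a strong base (each formula unit releases 2 OH-); [OH-] = 0.352 M.
pOH = -log(0.352) = 0.45
pH = 14.00 - 0.45 = 13.55

pH = 13.55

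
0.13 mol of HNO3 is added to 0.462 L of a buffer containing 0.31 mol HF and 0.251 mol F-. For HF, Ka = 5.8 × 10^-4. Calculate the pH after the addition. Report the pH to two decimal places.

After neutralization: n(HF) = 0.44 mol, n(F-) = 0.121 mol.
pKa = −log(5.8 × 10^-4) = 3.237
pH = pKa + log(n_F-/n_HF) = 3.237 + log(0.121/0.44) = 3.237 + (-0.561)

pH = 2.68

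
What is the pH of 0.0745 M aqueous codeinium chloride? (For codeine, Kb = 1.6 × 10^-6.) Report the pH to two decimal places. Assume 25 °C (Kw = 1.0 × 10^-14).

C18H22NO3+ is the conjugate acid of the weak base C18H21NO3.
Ka = Kw/Kb = 1.0×10^-14 / 1.6 × 10^-6 = 6.25 × 10^-9
From the ICE table, Ka = [H+]²/(0.0745 − [H+]) = 6.25 × 10^-9.
Neglecting [H+] in the denominator: [H+] = √(6.25 × 10^-9 × 0.0745) = 2.16 × 10^-5 M
([H+]/C₀ = 0.029% < 5%, so the approximation holds.)
pH = −log[H+] = −log(2.16 × 10^-5) = 4.67

pH = 4.67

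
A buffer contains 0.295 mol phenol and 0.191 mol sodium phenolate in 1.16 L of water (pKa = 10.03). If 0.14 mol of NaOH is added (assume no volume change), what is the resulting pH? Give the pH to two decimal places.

After neutralization: n(C6H5OH) = 0.155 mol, n(C6H5O-) = 0.331 mol.
pH = pKa + log(n_C6H5O-/n_C6H5OH) = 10.03 + log(0.331/0.155) = 10.03 + (+0.329)

pH = 10.36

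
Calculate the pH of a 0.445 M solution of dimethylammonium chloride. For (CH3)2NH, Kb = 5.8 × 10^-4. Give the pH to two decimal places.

(CH3)2NH2+ is the conjugate acid of the weak base (CH3)2NH.
Ka = Kw/Kb = 1.0×10^-14 / 5.8 × 10^-4 = 1.72 × 10^-11
From the ICE table, Ka = [H+]²/(0.445 − [H+]) = 1.72 × 10^-11.
Neglecting [H+] in the denominator: [H+] = √(1.72 × 10^-11 × 0.445) = 2.77 × 10^-6 M
Check: 0.00062% ionized — well under 5%, approximation valid.
pH = −log[H+] = −log(2.77 × 10^-6) = 5.56

pH = 5.56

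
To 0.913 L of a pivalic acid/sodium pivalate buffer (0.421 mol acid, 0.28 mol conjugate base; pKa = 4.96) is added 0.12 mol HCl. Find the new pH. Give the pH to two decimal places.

pH = 4.43

After neutralization: n((CH3)3CCOOH) = 0.541 mol, n((CH3)3CCOO-) = 0.16 mol.
pH = pKa + log(n_(CH3)3CCOO-/n_(CH3)3CCOOH) = 4.96 + log(0.16/0.541) = 4.96 + (-0.529)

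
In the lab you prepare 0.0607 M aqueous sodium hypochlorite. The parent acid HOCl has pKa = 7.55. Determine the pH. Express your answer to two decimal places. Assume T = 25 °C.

OCl- is the conjugate base of the weak acid HOCl.
Ka = 10^(−7.55) = 2.82 × 10^-8
Kb = Kw/Ka = 1.0×10^-14 / 2.82 × 10^-8 = 3.55 × 10^-7
From the ICE table, Kb = [OH-]²/(0.0607 − [OH-]) = 3.55 × 10^-7.
Neglecting [OH-] in the denominator: [OH-] = √(3.55 × 10^-7 × 0.0607) = 1.47 × 10^-4 M
Check: 0.24% ionized — well under 5%, approximation valid.
pOH = 3.83, so pH = 14.00 − pOH = 10.17

pH = 10.17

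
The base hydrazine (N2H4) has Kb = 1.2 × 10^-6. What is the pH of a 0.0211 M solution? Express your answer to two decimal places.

N2H4 + H2O ⇌ N2H5+ + OH-
From the ICE table, Kb = [OH-]²/(0.0211 − [OH-]) = 1.2 × 10^-6.
Neglecting [OH-] in the denominator: [OH-] = √(1.2 × 10^-6 × 0.0211) = 1.59 × 10^-4 M
([OH-]/C₀ = 0.75% < 5%, so the approximation holds.)
pOH = −log(1.59 × 10^-4) = 3.80; pH = 14.00 − 3.80 = 10.20

pH = 10.20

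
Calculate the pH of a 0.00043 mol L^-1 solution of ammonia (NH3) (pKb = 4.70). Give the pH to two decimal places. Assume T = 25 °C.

NH3 + H2O ⇌ NH4+ + OH-
Kb = 10^(−4.70) = 2.00 × 10^-5
From the ICE table, Kb = x²/(0.00043 − x) = 2.00 × 10^-5.
The 5% rule fails; solving x² + Kb·x − Kb·C₀ = 0 exactly:
x = [−2e-05 + √(2e-05² + 3.44e-08)]/2 = 8.33 × 10^-5 M
pOH = 4.08, so pH = 14.00 − pOH = 9.92

pH = 9.92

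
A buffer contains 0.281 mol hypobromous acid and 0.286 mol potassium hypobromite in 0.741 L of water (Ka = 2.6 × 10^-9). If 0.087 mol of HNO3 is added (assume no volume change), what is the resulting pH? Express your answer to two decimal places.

pH = 8.32

After neutralization: n(HOBr) = 0.368 mol, n(OBr-) = 0.199 mol.
pKa = −log(2.6 × 10^-9) = 8.585
pH = pKa + log(n_OBr-/n_HOBr) = 8.585 + log(0.199/0.368) = 8.585 + (-0.267)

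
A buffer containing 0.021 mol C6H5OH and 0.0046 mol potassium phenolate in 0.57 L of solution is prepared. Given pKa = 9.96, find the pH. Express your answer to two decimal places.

pH = 9.30

pH = pKa + log([A⁻]/[HA]) = 9.96 + log(0.0046/0.021)
pH = 9.96 + (-0.659) = 9.30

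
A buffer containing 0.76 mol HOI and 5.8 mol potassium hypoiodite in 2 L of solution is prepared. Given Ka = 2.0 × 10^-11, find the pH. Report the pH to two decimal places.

pKa = −log(2.0 × 10^-11) = 10.699
Using pH = pKa + log([base]/[acid]) with [base]/[acid] = 5.8/0.76:
pH = 10.699 + (+0.883) = 11.58

pH = 11.58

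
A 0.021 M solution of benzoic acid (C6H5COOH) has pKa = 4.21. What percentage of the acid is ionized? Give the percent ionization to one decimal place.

C6H5COOH ⇌ C6H5COO- + H+; let x = [H+] at equilibrium.
Ka = 10^(−4.21) = 6.17 × 10^-5
Ka = x²/(C₀ − x); solving the quadratic gives x = 1.11 × 10^-3 M.
Fraction ionized = 1.11 × 10^-3 / 0.021 = 0.0529 → 5.3%

5.3%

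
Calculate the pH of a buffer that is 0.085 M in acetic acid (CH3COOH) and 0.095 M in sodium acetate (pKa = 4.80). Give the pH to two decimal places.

pH = pKa + log([A⁻]/[HA]) = 4.80 + log(0.095/0.085)
pH = 4.80 + (+0.048) = 4.85

pH = 4.85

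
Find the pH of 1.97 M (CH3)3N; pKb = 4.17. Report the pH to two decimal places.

(CH3)3N + H2O ⇌ (CH3)3NH+ + OH-
Kb = 10^(−4.17) = 6.76 × 10^-5
From the ICE table, Kb = x²/(1.97 − x) = 6.76 × 10^-5.
Assume x ≪ 1.97: x ≈ √(6.76 × 10^-5 × 1.97) = 1.15 × 10^-2 M
(x/C₀ = 0.59% < 5%, so the approximation holds.)
pOH = −log(1.15 × 10^-2) = 1.94; pH = 14.00 − 1.94 = 12.06

pH = 12.06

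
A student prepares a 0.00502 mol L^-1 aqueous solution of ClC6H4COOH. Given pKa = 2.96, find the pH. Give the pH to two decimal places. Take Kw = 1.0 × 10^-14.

ClC6H4COOH ⇌ ClC6H4COO- + H+
Ka = 10^(−2.96) = 1.10 × 10^-3
Ka = x²/(0.00502 − x) = 1.10 × 10^-3
Here C₀/Ka ≈ 4.56, so the small-x approximation fails. Use the quadratic:
x = (−Ka + √(Ka² + 4·Ka·C₀))/2 = 1.86 × 10^-3 M
pH = −log[H+] = −log(1.86 × 10^-3) = 2.73

pH = 2.73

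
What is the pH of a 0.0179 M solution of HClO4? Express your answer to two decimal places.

HClO4 is a strong acid and dissociates completely, so [H+] = 0.0179 M.
pH = -log(0.0179) = 1.75

pH = 1.75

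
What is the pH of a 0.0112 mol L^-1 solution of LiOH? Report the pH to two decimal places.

pH = 12.05

LiOH is a strong base; [OH-] = 0.0112 M.
pOH = -log(0.0112) = 1.95
pH = 14.00 - 1.95 = 12.05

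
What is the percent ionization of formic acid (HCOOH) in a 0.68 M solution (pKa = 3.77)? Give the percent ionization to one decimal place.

1.6%

HCOOH ⇌ HCOO- + H+; let x = [H+] at equilibrium.
Ka = 10^(−3.77) = 1.70 × 10^-4
x ≈ √(Ka·C₀) = √(1.70 × 10^-4 × 0.68) = 1.08 × 10^-2 M
% ionization = x/C₀ × 100% = 1.08 × 10^-2/0.68 × 100% = 1.6%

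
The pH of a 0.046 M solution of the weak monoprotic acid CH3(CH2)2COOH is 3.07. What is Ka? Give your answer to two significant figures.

Ka = 1.6 × 10^-5

[H+] = 10^(-3.07) = 8.51 × 10^-4 M
At equilibrium [HA] = 0.046 − 8.51 × 10^-4 = 4.51 × 10^-2 M
Ka = [H+][A-]/[HA] = (8.51 × 10^-4)² / 4.51 × 10^-2 = 1.6 × 10^-5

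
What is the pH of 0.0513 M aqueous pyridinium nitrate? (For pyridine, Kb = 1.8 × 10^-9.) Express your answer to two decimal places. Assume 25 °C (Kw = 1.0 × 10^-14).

C5H5NH+ is the conjugate acid of the weak base C5H5N.
Ka = Kw/Kb = 1.0×10^-14 / 1.8 × 10^-9 = 5.56 × 10^-6
From the ICE table, Ka = [H+]²/(0.0513 − [H+]) = 5.56 × 10^-6.
Since Ka ≪ C₀, [H+] ≈ √(Ka·C₀) = 5.34 × 10^-4 M.
pH = −log(5.34 × 10^-4) = 3.27

pH = 3.27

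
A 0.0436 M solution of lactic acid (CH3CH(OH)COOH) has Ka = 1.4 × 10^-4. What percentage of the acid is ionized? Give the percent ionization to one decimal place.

CH3CH(OH)COOH ⇌ CH3CH(OH)COO- + H+; let x = [H+] at equilibrium.
Solve x² + 0.00014x − 6.1e-06 = 0 → x = 2.40 × 10^-3 M
% ionization = x/C₀ × 100% = 2.40 × 10^-3/0.0436 × 100% = 5.5%

5.5%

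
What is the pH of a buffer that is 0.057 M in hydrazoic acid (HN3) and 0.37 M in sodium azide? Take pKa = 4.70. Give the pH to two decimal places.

pH = pKa + log([A⁻]/[HA]) = 4.70 + log(0.37/0.057)
pH = 4.70 + (+0.812) = 5.51

pH = 5.51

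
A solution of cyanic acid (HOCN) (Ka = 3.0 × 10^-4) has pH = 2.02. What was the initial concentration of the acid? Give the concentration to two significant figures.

C₀ = 3.1 × 10^-1 M

[H+] = 10^(-2.02) = 9.55 × 10^-3 M = x
Ka = x²/(C₀ − x) ⇒ C₀ = x + x²/Ka
C₀ = 9.55 × 10^-3 + (9.55 × 10^-3)²/(3.0 × 10^-4) = 3.14 × 10^-1 M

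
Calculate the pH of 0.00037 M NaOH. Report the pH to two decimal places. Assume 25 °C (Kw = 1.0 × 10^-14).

pH = 10.57

NaOH is a strong base; [OH-] = 0.00037 M.
pOH = -log(0.00037) = 3.43
pH = 14.00 - 3.43 = 10.57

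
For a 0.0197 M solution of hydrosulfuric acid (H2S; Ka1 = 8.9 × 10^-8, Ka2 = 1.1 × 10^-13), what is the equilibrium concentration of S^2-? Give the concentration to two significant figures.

1.1 × 10^-13 M

First ionization gives [H+] ≈ [HS-] = 4.19 × 10^-5 M.
Second step: Ka2 = [H+][S^2-]/[HS-] ≈ [S^2-] (since [H+] ≈ [HS-]).
So [S^2-] ≈ Ka2.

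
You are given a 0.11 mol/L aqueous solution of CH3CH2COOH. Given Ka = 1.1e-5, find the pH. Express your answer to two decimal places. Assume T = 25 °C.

CH3CH2COOH ⇌ CH3CH2COO- + H+
Ka = [H+]²/(0.11 − [H+]) = 1.1 × 10^-5
Assume [H+] ≪ 0.11: [H+] ≈ √(1.1 × 10^-5 × 0.11) = 1.10 × 10^-3 M
pH = −log(1.10 × 10^-3) = 2.96

pH = 2.96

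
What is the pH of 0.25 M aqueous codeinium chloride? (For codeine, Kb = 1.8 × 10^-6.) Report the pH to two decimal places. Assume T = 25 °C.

C18H22NO3+ is the conjugate acid of the weak base C18H21NO3.
Ka = Kw/Kb = 1.0×10^-14 / 1.8 × 10^-6 = 5.56 × 10^-9
Let x = [H+] at equilibrium. Ka = x²/(0.25 − x).
Since Ka ≪ C₀, x ≈ √(Ka·C₀) = 3.73 × 10^-5 M.
Check: 0.015% ionized — well under 5%, approximation valid.
pH = −log(3.73 × 10^-5) = 4.43

pH = 4.43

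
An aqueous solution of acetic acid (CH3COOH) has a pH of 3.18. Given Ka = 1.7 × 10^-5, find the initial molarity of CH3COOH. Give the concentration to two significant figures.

C₀ = 2.6 × 10^-2 M

[H+] = 10^(-3.18) = 6.61 × 10^-4 M = x
Ka = x²/(C₀ − x) ⇒ C₀ = x + x²/Ka
C₀ = 6.61 × 10^-4 + (6.61 × 10^-4)²/(1.7 × 10^-5) = 2.64 × 10^-2 M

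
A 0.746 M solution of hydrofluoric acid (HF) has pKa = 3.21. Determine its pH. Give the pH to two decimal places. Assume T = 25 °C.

pH = 1.67

HF ⇌ F- + H+
Ka = 10^(−3.21) = 6.17 × 10^-4
Let x = [H+] at equilibrium. Ka = x²/(0.746 − x).
Assume x ≪ 0.746: x ≈ √(6.17 × 10^-4 × 0.746) = 2.15 × 10^-2 M
pH = −log[H+] = −log(2.15 × 10^-2) = 1.67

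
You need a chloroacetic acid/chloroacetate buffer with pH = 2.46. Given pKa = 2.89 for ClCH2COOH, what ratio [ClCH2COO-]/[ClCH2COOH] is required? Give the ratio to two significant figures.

pH = pKa + log(r) ⇒ log(r) = 2.46 − 2.89 = -0.43
r = [ClCH2COO-]/[ClCH2COOH] = 10^(-0.43) = 0.372

ratio = 0.37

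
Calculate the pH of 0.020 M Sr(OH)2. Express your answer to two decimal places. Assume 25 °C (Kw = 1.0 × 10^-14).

pH = 12.60

Sr(OH)2 is a strong base (each formula unit releases 2 OH-); [OH-] = 0.04 M.
pOH = -log(0.04) = 1.40
pH = 14.00 - 1.40 = 12.60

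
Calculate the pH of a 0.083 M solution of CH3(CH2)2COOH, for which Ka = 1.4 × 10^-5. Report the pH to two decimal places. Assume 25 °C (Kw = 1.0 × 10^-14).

pH = 2.97

CH3(CH2)2COOH ⇌ CH3(CH2)2COO- + H+
From the ICE table, Ka = [H+]²/(0.083 − [H+]) = 1.4 × 10^-5.
Since Ka ≪ C₀, [H+] ≈ √(Ka·C₀) = 1.08 × 10^-3 M.
pH = −log[H+] = −log(1.08 × 10^-3) = 2.97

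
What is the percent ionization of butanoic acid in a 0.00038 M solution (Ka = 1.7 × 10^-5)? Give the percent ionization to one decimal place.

19.0%

CH3(CH2)2COOH ⇌ CH3(CH2)2COO- + H+; let x = [H+] at equilibrium.
Ka = x²/(C₀ − x); solving the quadratic gives x = 7.23 × 10^-5 M.
Fraction ionized = 7.23 × 10^-5 / 0.00038 = 0.1903 → 19.0%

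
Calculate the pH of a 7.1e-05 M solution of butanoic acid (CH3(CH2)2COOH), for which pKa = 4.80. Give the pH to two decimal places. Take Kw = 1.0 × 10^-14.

CH3(CH2)2COOH ⇌ CH3(CH2)2COO- + H+
Ka = 10^(−4.80) = 1.58 × 10^-5
Ka = [H+]²/(7.1e-05 − [H+]) = 1.58 × 10^-5
Here C₀/Ka ≈ 4.49, so the small-[H+] approximation fails. Use the quadratic:
[H+] = (−Ka + √(Ka² + 4·Ka·C₀))/2 = 2.65 × 10^-5 M
pH = −log(2.65 × 10^-5) = 4.58

pH = 4.58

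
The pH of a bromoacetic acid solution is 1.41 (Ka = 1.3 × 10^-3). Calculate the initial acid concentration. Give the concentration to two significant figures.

C₀ = 1.2 M

[H+] = 10^(-1.41) = 3.89 × 10^-2 M = x
Ka = x²/(C₀ − x) ⇒ C₀ = x + x²/Ka
C₀ = 3.89 × 10^-2 + (3.89 × 10^-2)²/(1.3 × 10^-3) = 1.20 M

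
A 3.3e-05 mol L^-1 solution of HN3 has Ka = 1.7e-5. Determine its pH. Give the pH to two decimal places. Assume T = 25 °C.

pH = 4.78

HN3 ⇌ N3- + H+
Ka = x²/(3.3e-05 − x) = 1.7 × 10^-5
x is not negligible relative to C₀; solve x² + 1.7e-05·x − 5.61e-10 = 0.
x = (−Ka + √(Ka² + 4·Ka·C₀))/2 = 1.67 × 10^-5 M
pH = −log(1.67 × 10^-5) = 4.78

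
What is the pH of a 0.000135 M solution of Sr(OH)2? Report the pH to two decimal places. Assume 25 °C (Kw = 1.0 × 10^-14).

Sr(OH)2 is a strong base (each formula unit releases 2 OH-); [OH-] = 0.00027 M.
pOH = -log(0.00027) = 3.57
pH = 14.00 - 3.57 = 10.43

pH = 10.43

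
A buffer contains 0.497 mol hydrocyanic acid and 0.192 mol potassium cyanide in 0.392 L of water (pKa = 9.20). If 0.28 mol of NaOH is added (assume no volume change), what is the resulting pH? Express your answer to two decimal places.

pH = 9.54

After neutralization: n(HCN) = 0.217 mol, n(CN-) = 0.472 mol.
Henderson–Hasselbalch with mole ratio 0.472/0.217: pH = 9.20 + (+0.337)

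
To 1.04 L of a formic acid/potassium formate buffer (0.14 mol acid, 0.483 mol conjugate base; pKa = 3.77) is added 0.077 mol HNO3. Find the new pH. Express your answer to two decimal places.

After neutralization: n(HCOOH) = 0.217 mol, n(HCOO-) = 0.406 mol.
pH = pKa + log(n_HCOO-/n_HCOOH) = 3.77 + log(0.406/0.217) = 3.77 + (+0.272)

pH = 4.04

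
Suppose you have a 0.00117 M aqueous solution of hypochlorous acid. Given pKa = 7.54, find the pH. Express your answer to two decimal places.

HOCl ⇌ OCl- + H+
Ka = 10^(−7.54) = 2.88 × 10^-8
Ka = [H+]²/(0.00117 − [H+]) = 2.88 × 10^-8
Since Ka ≪ C₀, [H+] ≈ √(Ka·C₀) = 5.80 × 10^-6 M.
Check: 0.5% ionized — well under 5%, approximation valid.
pH = −log[H+] = −log(5.80 × 10^-6) = 5.24

pH = 5.24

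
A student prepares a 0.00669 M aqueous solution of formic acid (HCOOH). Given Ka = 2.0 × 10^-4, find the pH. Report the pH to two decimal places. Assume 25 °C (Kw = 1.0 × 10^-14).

pH = 2.97

HCOOH ⇌ HCOO- + H+
Ka = [H+]²/(0.00669 − [H+]) = 2.0 × 10^-4
The 5% rule fails; solving [H+]² + Ka·[H+] − Ka·C₀ = 0 exactly:
[H+] = (−Ka + √(Ka² + 4·Ka·C₀))/2 = 1.06 × 10^-3 M
pH = −log(1.06 × 10^-3) = 2.97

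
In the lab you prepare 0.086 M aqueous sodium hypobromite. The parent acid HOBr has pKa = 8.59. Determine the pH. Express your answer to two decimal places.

pH = 10.76

OBr- is the conjugate base of the weak acid HOBr.
Ka = 10^(−8.59) = 2.57 × 10^-9
Kb = Kw/Ka = 1.0×10^-14 / 2.57 × 10^-9 = 3.89 × 10^-6
Kb = x²/(0.086 − x) = 3.89 × 10^-6
Neglecting x in the denominator: x = √(3.89 × 10^-6 × 0.086) = 5.78 × 10^-4 M
pOH = −log(5.78 × 10^-4) = 3.24; pH = 14.00 − 3.24 = 10.76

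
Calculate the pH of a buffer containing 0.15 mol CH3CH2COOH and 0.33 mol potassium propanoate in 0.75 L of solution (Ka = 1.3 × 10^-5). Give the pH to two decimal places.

pKa = −log(1.3 × 10^-5) = 4.886
pH = pKa + log([A⁻]/[HA]) = 4.886 + log(0.33/0.15)
pH = 4.886 + (+0.342) = 5.23

pH = 5.23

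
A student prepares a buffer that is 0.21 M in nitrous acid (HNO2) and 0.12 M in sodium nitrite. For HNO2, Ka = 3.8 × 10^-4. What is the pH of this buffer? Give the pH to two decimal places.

pH = 3.18

pKa = −log(3.8 × 10^-4) = 3.420
Using pH = pKa + log([base]/[acid]) with [base]/[acid] = 0.12/0.21:
pH = 3.420 + (-0.243) = 3.18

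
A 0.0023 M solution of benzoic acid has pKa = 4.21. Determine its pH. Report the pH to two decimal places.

C6H5COOH ⇌ C6H5COO- + H+
Ka = 10^(−4.21) = 6.17 × 10^-5
Ka = x²/(0.0023 − x) = 6.17 × 10^-5
x is not negligible relative to C₀; solve x² + 6.17e-05·x − 1.42e-07 = 0.
x = (−Ka + √(Ka² + 4·Ka·C₀))/2 = 3.47 × 10^-4 M
pH = −log[H+] = −log(3.47 × 10^-4) = 3.46

pH = 3.46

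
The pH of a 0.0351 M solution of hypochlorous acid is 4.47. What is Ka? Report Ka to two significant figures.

Ka = 3.3 × 10^-8

[H+] = 10^(-4.47) = 3.39 × 10^-5 M
At equilibrium [HA] = 0.0351 − 3.39 × 10^-5 = 3.51 × 10^-2 M
Ka = [H+][A-]/[HA] = (3.39 × 10^-5)² / 3.51 × 10^-2 = 3.3 × 10^-8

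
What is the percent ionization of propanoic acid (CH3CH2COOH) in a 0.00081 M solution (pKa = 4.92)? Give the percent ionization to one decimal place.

11.5%

CH3CH2COOH ⇌ CH3CH2COO- + H+; let x = [H+] at equilibrium.
Ka = 10^(−4.92) = 1.20 × 10^-5
Ka = x²/(C₀ − x); solving the quadratic gives x = 9.28 × 10^-5 M.
% ionization = x/C₀ × 100% = 9.28 × 10^-5/0.00081 × 100% = 11.5%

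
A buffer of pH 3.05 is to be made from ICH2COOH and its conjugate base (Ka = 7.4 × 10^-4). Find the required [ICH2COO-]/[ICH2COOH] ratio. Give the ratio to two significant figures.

pKa = -log(7.4 × 10^-4) = 3.131
pH = pKa + log(r) ⇒ log(r) = 3.05 − 3.131 = -0.081
r = [ICH2COO-]/[ICH2COOH] = 10^(-0.081) = 0.83

ratio = 0.83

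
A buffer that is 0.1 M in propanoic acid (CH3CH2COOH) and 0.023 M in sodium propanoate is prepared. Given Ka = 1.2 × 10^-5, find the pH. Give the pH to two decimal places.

pKa = −log(1.2 × 10^-5) = 4.921
Henderson–Hasselbalch: pH = pKa + log([CH3CH2COO-]/[CH3CH2COOH]) = 4.921 + log(0.023/0.1)
pH = 4.921 + (-0.638) = 4.28

pH = 4.28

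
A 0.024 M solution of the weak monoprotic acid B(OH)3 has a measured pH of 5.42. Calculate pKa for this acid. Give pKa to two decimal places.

pKa = 9.22

[H+] = 10^(-5.42) = 3.80 × 10^-6 M
At equilibrium [HA] = 0.024 − 3.80 × 10^-6 = 2.40 × 10^-2 M
Ka = [H+][A-]/[HA] = (3.80 × 10^-6)² / 2.40 × 10^-2 = 6.02 × 10^-10
pKa = -log(6.02 × 10^-10) = 9.22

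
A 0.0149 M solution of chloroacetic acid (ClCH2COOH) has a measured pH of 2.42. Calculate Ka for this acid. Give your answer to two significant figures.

Ka = 1.3 × 10^-3

[H+] = 10^(-2.42) = 3.80 × 10^-3 M
At equilibrium [HA] = 0.0149 − 3.80 × 10^-3 = 1.11 × 10^-2 M
Ka = [H+][A-]/[HA] = (3.80 × 10^-3)² / 1.11 × 10^-2 = 1.3 × 10^-3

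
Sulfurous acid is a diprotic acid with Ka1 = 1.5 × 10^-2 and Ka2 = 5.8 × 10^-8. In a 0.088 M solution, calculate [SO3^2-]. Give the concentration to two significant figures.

5.8 × 10^-8 M

First ionization gives [H+] ≈ [HSO3-] = 2.96 × 10^-2 M.
Second step: Ka2 = [H+][SO3^2-]/[HSO3-] ≈ [SO3^2-] (since [H+] ≈ [HSO3-]).
So [SO3^2-] ≈ Ka2.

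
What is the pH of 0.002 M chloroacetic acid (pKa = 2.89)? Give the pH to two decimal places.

pH = 2.96

ClCH2COOH ⇌ ClCH2COO- + H+
Ka = 10^(−2.89) = 1.29 × 10^-3
Ka = [H+]²/(0.002 − [H+]) = 1.29 × 10^-3
Here C₀/Ka ≈ 1.55, so the small-[H+] approximation fails. Use the quadratic:
[H+] = [−0.00129 + √(0.00129² + 1.03e-05)]/2 = 1.09 × 10^-3 M
pH = −log(1.09 × 10^-3) = 2.96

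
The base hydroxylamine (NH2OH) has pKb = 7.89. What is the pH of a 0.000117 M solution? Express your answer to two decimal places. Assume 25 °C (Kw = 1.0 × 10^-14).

pH = 8.09

NH2OH + H2O ⇌ NH3OH+ + OH-
Kb = 10^(−7.89) = 1.29 × 10^-8
Kb = [OH-]²/(0.000117 − [OH-]) = 1.29 × 10^-8
Neglecting [OH-] in the denominator: [OH-] = √(1.29 × 10^-8 × 0.000117) = 1.23 × 10^-6 M
pOH = −log(1.23 × 10^-6) = 5.91; pH = 14.00 − 5.91 = 8.09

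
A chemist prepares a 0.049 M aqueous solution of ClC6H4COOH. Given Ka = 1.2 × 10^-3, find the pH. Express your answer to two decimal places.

ClC6H4COOH ⇌ ClC6H4COO- + H+
From the ICE table, Ka = x²/(0.049 − x) = 1.2 × 10^-3.
x is not negligible relative to C₀; solve x² + 0.0012·x − 5.88e-05 = 0.
x = (−Ka + √(Ka² + 4·Ka·C₀))/2 = 7.09 × 10^-3 M
pH = −log[H+] = −log(7.09 × 10^-3) = 2.15

pH = 2.15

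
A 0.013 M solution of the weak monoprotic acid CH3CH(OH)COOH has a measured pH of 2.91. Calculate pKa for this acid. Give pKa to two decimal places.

pKa = 3.89

[H+] = 10^(-2.91) = 1.23 × 10^-3 M
At equilibrium [HA] = 0.013 − 1.23 × 10^-3 = 1.18 × 10^-2 M
Ka = [H+][A-]/[HA] = (1.23 × 10^-3)² / 1.18 × 10^-2 = 1.28 × 10^-4
pKa = -log(1.28 × 10^-4) = 3.89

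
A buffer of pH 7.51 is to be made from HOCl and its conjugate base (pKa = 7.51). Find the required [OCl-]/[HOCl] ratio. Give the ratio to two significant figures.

pH = pKa + log(r) ⇒ log(r) = 7.51 − 7.51 = +0.00
r = [OCl-]/[HOCl] = 10^(+0.00) = 1

ratio = 1.0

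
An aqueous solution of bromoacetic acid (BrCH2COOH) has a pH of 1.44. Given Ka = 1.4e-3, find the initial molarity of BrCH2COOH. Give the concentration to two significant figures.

[H+] = 10^(-1.44) = 3.63 × 10^-2 M = x
Ka = x²/(C₀ − x) ⇒ C₀ = x + x²/Ka
C₀ = 3.63 × 10^-2 + (3.63 × 10^-2)²/(1.4 × 10^-3) = 9.78 × 10^-1 M

C₀ = 9.8 × 10^-1 M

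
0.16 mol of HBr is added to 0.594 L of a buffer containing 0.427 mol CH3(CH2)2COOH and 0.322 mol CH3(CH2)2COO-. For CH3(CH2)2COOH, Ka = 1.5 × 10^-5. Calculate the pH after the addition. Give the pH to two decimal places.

pH = 4.26

After neutralization: n(CH3(CH2)2COOH) = 0.587 mol, n(CH3(CH2)2COO-) = 0.162 mol.
pKa = −log(1.5 × 10^-5) = 4.824
Henderson–Hasselbalch with mole ratio 0.162/0.587: pH = 4.824 + (-0.559)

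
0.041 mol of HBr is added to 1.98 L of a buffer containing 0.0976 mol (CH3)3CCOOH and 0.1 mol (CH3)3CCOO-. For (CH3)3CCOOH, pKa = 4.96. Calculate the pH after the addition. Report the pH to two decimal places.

Added H+ converts (CH3)3CCOO- to (CH3)3CCOOH: (CH3)3CCOOH → 0.139 mol, (CH3)3CCOO- → 0.059 mol.
pH = pKa + log([A⁻]/[HA]) = 4.96 + log(0.059/0.139) = 4.96 -0.372

pH = 4.59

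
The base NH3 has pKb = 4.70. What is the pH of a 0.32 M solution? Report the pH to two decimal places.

pH = 11.40

NH3 + H2O ⇌ NH4+ + OH-
Kb = 10^(−4.70) = 2.00 × 10^-5
From the ICE table, Kb = x²/(0.32 − x) = 2.00 × 10^-5.
Neglecting x in the denominator: x = √(2.00 × 10^-5 × 0.32) = 2.53 × 10^-3 M
Check: 0.79% ionized — well under 5%, approximation valid.
pOH = 2.60, so pH = 14.00 − pOH = 11.40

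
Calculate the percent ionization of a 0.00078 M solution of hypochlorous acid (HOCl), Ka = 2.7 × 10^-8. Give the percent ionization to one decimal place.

HOCl ⇌ OCl- + H+; let x = [H+] at equilibrium.
x ≈ √(Ka·C₀) = √(2.7 × 10^-8 × 0.00078) = 4.59 × 10^-6 M
% ionization = x/C₀ × 100% = 4.59 × 10^-6/0.00078 × 100% = 0.6%

0.6%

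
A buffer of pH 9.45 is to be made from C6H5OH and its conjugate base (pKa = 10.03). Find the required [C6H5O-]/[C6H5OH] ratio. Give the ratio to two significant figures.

ratio = 0.26

pH = pKa + log(r) ⇒ log(r) = 9.45 − 10.03 = -0.58
r = [C6H5O-]/[C6H5OH] = 10^(-0.58) = 0.263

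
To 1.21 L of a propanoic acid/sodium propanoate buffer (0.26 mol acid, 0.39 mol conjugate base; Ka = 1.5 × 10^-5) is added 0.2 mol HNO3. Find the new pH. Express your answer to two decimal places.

After neutralization: n(CH3CH2COOH) = 0.46 mol, n(CH3CH2COO-) = 0.19 mol.
pKa = −log(1.5 × 10^-5) = 4.824
pH = pKa + log(n_CH3CH2COO-/n_CH3CH2COOH) = 4.824 + log(0.19/0.46) = 4.824 + (-0.384)

pH = 4.44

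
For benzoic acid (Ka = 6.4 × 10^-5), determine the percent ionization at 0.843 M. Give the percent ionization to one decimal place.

0.9%

C6H5COOH ⇌ C6H5COO- + H+; let x = [H+] at equilibrium.
x ≈ √(Ka·C₀) = √(6.4 × 10^-5 × 0.843) = 7.35 × 10^-3 M
% ionization = x/C₀ × 100% = 7.35 × 10^-3/0.843 × 100% = 0.9%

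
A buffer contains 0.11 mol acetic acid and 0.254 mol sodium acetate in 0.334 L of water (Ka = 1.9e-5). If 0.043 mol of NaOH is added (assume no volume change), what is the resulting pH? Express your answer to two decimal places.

pH = 5.37

OH- converts CH3COOH to CH3COO-: CH3COOH → 0.067 mol, CH3COO- → 0.297 mol.
pKa = −log(1.9 × 10^-5) = 4.721
pH = pKa + log([A⁻]/[HA]) = 4.721 + log(0.297/0.067) = 4.721 +0.647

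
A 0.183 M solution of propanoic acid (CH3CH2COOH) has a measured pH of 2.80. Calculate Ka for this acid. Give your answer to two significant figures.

Ka = 1.4 × 10^-5

[H+] = 10^(-2.80) = 1.58 × 10^-3 M
At equilibrium [HA] = 0.183 − 1.58 × 10^-3 = 1.81 × 10^-1 M
Ka = [H+][A-]/[HA] = (1.58 × 10^-3)² / 1.81 × 10^-1 = 1.4 × 10^-5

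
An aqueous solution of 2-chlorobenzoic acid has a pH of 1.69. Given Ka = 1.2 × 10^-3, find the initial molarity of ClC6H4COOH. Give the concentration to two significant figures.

C₀ = 3.7 × 10^-1 M

[H+] = 10^(-1.69) = 2.04 × 10^-2 M = x
Ka = x²/(C₀ − x) ⇒ C₀ = x + x²/Ka
C₀ = 2.04 × 10^-2 + (2.04 × 10^-2)²/(1.2 × 10^-3) = 3.67 × 10^-1 M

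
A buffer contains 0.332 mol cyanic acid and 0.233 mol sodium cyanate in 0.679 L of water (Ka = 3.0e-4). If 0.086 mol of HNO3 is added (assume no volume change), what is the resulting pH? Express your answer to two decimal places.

pH = 3.07

Added H+ converts OCN- to HOCN: HOCN → 0.418 mol, OCN- → 0.147 mol.
pKa = −log(3.0 × 10^-4) = 3.523
pH = pKa + log([A⁻]/[HA]) = 3.523 + log(0.147/0.418) = 3.523 -0.454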